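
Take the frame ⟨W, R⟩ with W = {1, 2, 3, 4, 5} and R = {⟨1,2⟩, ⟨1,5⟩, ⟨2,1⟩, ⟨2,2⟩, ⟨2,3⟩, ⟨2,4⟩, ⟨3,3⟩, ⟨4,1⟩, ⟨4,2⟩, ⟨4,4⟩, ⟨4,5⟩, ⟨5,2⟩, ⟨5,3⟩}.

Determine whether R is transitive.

Transitive: no — 1 R 2 and 2 R 3, but not 1 R 3.

No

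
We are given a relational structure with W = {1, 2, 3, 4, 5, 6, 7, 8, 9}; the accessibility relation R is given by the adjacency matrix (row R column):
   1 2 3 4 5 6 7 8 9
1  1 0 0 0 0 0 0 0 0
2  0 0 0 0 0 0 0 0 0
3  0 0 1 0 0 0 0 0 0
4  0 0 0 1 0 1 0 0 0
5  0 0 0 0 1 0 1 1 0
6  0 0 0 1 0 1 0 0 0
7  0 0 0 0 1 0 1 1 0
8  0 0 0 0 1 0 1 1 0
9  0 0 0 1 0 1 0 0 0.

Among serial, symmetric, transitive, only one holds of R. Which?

transitive

Serial: no — 2 has no R-successor.
Symmetric: no — 9 R 4 but not 4 R 9.
Transitive: yes — every two-step R-path is closed by a direct edge.
Only transitive holds.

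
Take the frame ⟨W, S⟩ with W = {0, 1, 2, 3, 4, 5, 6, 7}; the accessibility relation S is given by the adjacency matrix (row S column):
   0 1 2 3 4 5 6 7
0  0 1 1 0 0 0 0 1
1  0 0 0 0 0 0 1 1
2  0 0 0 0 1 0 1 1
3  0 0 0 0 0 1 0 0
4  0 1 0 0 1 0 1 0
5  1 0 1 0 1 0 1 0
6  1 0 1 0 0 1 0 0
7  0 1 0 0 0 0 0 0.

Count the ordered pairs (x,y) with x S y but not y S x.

13

Enumerating: (0,1), (0,2), (0,7), (1,6), (2,4), (2,7), (3,5), (4,1), (4,6), (5,0), (5,2), (5,4), (6,0).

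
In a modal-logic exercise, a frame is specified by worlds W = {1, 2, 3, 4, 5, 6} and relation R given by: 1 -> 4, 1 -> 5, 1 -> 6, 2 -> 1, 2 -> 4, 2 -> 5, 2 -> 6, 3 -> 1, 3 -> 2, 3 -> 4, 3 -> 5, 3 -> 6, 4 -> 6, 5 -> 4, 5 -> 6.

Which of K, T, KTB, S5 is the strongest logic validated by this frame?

Reflexive (axiom T): no — 1 is not related to itself.
Symmetric (axiom B): no — 1 R 4 but not 4 R 1.
Euclidean (axiom 5): no — 1 R 4 and 1 R 5, but not 4 R 5.
So F validates K; T would additionally require R to be reflexive. The strongest is K.

K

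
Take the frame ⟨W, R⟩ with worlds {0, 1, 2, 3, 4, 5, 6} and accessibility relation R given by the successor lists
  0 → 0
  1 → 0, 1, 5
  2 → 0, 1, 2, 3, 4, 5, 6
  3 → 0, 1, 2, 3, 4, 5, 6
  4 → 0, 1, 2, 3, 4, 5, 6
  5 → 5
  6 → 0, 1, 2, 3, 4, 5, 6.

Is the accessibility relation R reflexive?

Yes

Reflexive: yes — every world is R-related to itself.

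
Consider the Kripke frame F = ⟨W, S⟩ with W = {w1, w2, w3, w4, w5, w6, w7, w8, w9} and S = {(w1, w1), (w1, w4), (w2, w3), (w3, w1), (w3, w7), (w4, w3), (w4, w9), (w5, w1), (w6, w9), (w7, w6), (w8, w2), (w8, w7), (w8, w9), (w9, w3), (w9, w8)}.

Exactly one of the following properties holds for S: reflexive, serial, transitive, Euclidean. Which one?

serial

Reflexive: no — w2 is not related to itself.
Serial: yes — every world has a successor (e.g. w1 S w1).
Transitive: no — w1 S w4 and w4 S w3, but not w1 S w3.
Euclidean: no — w3 S w1 and w3 S w7, but not w1 S w7.
Only serial holds.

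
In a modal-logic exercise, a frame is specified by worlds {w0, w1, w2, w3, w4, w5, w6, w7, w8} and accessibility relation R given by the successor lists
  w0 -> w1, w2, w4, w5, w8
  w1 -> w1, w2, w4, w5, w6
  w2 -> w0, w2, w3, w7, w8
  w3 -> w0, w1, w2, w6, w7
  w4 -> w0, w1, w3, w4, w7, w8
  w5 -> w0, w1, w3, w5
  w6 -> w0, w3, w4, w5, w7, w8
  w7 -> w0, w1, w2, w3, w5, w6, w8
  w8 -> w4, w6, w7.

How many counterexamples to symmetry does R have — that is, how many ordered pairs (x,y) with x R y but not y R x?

Enumerating: (w0,w1), (w0,w8), (w1,w2), (w1,w6), (w2,w8), (w3,w0), (w3,w1), (w4,w3), (w4,w7), (w5,w3), (w6,w0), (w6,w4), (w6,w5), (w7,w0), (w7,w1), (w7,w5).

16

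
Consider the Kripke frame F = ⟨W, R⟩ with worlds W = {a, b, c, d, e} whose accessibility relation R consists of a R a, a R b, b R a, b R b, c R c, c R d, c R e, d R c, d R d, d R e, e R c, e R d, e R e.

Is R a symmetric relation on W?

Symmetric: yes — every pair in R has its reverse in R.

Yes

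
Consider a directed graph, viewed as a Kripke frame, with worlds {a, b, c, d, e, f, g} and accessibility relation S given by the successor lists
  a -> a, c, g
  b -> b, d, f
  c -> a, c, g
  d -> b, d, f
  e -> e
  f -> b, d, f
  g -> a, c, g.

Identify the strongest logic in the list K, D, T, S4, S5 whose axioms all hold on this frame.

Serial (axiom D): yes — every world has a successor (e.g. a S a).
Reflexive (axiom T): yes — every world is S-related to itself.
Transitive (axiom 4): yes — every two-step S-path is closed by a direct edge.
Euclidean (axiom 5): yes — any two successors of a common world are S-related.
So F validates K, D, T, S4, S5. The strongest is S5.

S5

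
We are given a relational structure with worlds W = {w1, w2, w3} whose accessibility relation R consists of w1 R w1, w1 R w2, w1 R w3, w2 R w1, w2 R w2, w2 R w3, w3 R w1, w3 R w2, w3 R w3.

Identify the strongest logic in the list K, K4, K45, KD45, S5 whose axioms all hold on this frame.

S5

Transitive (axiom 4): yes — every two-step R-path is closed by a direct edge.
Euclidean (axiom 5): yes — any two successors of a common world are R-related.
Serial (axiom D): yes — every world has a successor (e.g. w1 R w1).
Reflexive (axiom T): yes — every world is R-related to itself.
So F validates K, K4, K45, KD45, S5. The strongest is S5.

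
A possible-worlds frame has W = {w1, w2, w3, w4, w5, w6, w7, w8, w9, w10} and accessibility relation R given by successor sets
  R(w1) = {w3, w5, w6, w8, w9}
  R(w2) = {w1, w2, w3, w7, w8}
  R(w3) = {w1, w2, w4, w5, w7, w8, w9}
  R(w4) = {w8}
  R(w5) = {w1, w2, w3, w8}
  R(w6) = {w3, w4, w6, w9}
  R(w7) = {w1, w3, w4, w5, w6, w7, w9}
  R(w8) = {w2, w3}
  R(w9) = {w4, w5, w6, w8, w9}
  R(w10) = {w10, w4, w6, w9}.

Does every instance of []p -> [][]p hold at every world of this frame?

No

By correspondence theory, 4 is valid on a frame iff R is transitive.
Transitive: no — w1 R w3 and w3 R w2, but not w1 R w2.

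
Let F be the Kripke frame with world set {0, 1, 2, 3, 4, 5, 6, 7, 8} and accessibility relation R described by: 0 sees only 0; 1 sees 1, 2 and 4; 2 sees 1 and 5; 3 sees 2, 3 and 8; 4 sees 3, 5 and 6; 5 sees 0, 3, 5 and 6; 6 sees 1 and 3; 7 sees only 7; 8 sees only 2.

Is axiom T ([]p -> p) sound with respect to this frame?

No

By correspondence theory, T is valid on a frame iff R is reflexive.
Reflexive: no — 2 is not related to itself.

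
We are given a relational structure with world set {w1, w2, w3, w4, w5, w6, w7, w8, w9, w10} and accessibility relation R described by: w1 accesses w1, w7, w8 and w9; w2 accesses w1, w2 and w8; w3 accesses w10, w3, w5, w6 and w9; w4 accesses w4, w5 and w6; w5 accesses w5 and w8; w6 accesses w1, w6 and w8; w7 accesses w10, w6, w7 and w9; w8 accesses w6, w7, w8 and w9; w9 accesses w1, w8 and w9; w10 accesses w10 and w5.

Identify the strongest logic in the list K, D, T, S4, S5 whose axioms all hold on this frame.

T

Serial (axiom D): yes — every world has a successor (e.g. w1 R w1).
Reflexive (axiom T): yes — every world is R-related to itself.
Transitive (axiom 4): no — w1 R w7 and w7 R w10, but not w1 R w10.
Euclidean (axiom 5): no — w1 R w7 and w1 R w8, but not w7 R w8.
So F validates K, D, T; S4 would additionally require R to be transitive. The strongest is T.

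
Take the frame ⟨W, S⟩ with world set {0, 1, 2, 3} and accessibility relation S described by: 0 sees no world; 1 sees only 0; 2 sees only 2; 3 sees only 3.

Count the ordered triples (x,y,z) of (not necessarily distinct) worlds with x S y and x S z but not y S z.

Enumerating: (1,0,0).

1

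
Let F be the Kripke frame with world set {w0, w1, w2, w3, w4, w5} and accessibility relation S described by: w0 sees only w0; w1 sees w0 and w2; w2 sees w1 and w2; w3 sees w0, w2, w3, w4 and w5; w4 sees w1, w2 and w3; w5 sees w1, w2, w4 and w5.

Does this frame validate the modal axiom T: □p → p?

Axiom T corresponds to the accessibility relation being reflexive.
Reflexive: no — w1 is not related to itself.

No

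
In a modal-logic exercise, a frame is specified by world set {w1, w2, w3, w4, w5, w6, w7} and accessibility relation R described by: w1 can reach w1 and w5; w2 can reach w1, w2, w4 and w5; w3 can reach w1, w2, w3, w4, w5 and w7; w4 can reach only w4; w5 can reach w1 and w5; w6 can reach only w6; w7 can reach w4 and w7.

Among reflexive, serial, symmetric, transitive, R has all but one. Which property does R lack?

symmetric

Reflexive: yes — every world is R-related to itself.
Serial: yes — every world has a successor (e.g. w1 R w1).
Symmetric: no — w2 R w1 but not w1 R w2.
Transitive: yes — every two-step R-path is closed by a direct edge.
Only symmetric fails.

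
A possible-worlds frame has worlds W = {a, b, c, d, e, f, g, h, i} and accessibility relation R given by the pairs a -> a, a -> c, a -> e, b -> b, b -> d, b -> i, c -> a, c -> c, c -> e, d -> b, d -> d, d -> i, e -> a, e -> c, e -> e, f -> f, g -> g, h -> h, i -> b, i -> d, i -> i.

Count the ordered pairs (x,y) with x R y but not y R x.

R is symmetric; there are no such tuples.

0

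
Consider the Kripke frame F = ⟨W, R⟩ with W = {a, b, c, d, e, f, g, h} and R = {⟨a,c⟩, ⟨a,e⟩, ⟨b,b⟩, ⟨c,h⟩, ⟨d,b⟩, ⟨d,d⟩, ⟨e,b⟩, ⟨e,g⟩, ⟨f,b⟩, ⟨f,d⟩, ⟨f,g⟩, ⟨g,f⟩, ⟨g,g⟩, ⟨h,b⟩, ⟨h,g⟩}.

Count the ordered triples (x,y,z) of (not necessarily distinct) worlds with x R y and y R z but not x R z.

10

Enumerating: (a,c,h), (a,e,b), (a,e,g), (c,h,b), (c,h,g), (e,g,f), (f,g,f), (g,f,b), (g,f,d), (h,g,f).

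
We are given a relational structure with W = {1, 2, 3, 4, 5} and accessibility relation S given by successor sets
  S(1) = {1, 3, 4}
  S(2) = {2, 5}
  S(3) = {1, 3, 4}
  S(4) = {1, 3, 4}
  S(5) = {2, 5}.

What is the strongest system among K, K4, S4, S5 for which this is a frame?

Transitive (axiom 4): yes — every two-step S-path is closed by a direct edge.
Reflexive (axiom T): yes — every world is S-related to itself.
Euclidean (axiom 5): yes — any two successors of a common world are S-related.
So F validates K, K4, S4, S5. The strongest is S5.

S5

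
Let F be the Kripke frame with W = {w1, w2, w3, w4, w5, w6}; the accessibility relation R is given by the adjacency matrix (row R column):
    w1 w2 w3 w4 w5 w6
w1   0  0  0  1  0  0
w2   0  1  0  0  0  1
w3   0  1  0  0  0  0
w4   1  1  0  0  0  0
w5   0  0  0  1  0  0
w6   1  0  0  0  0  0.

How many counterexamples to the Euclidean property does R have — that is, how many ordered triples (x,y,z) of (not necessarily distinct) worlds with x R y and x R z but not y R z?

8

Enumerating: (w1,w4,w4), (w2,w6,w2), (w2,w6,w6), (w4,w1,w1), (w4,w1,w2), (w4,w2,w1), (w5,w4,w4), (w6,w1,w1).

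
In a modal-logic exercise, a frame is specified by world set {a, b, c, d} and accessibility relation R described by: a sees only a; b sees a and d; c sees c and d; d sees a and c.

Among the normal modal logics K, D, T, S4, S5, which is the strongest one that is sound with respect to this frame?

D

Serial (axiom D): yes — every world has a successor (e.g. a R a).
Reflexive (axiom T): no — b is not related to itself.
Transitive (axiom 4): no — b R d and d R c, but not b R c.
Euclidean (axiom 5): no — b R a and b R d, but not a R d.
So F validates K, D; T would additionally require R to be reflexive. The strongest is D.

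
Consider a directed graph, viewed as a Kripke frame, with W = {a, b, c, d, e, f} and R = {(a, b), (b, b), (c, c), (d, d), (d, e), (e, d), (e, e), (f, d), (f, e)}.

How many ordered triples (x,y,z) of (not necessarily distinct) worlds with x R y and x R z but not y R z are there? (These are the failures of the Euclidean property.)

R is Euclidean; there are no such tuples.

0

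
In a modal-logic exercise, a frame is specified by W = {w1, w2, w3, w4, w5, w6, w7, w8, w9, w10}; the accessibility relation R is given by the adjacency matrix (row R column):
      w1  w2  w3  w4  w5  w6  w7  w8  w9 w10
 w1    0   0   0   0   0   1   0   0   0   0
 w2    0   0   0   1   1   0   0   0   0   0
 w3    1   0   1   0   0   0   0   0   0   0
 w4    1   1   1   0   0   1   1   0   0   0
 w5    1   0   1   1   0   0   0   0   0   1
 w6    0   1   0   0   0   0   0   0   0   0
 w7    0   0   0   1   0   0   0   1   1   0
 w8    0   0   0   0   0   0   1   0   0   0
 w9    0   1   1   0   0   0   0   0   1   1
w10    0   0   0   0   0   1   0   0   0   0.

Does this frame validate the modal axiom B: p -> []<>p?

No

By correspondence theory, B is valid on a frame iff R is symmetric.
Symmetric: no — w1 R w6 but not w6 R w1.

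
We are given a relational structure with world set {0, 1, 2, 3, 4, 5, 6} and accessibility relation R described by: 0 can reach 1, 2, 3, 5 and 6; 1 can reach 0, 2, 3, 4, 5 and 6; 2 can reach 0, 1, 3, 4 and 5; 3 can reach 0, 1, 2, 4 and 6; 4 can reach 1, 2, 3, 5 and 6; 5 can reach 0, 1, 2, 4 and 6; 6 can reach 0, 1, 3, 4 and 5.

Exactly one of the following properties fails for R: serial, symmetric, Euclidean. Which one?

Euclidean

Serial: yes — every world has a successor (e.g. 0 R 1).
Symmetric: yes — every pair in R has its reverse in R.
Euclidean: no — 0 R 2 and 0 R 6, but not 2 R 6.
Only Euclidean fails.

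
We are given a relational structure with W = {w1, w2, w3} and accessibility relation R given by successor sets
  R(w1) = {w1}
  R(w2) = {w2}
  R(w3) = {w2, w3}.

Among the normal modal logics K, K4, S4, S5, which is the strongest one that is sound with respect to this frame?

S4

Transitive (axiom 4): yes — every two-step R-path is closed by a direct edge.
Reflexive (axiom T): yes — every world is R-related to itself.
Euclidean (axiom 5): no — w3 R w2 and w3 R w3, but not w2 R w3.
So F validates K, K4, S4; S5 would additionally require R to be Euclidean. The strongest is S4.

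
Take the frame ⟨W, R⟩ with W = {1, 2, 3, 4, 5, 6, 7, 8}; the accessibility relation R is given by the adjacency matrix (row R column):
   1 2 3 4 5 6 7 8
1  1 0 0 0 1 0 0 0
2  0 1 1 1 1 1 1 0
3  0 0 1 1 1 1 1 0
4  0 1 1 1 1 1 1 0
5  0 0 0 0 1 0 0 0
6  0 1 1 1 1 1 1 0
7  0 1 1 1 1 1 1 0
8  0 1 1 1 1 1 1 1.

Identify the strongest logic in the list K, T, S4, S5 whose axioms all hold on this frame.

Reflexive (axiom T): yes — every world is R-related to itself.
Transitive (axiom 4): no — 3 R 4 and 4 R 2, but not 3 R 2.
Euclidean (axiom 5): no — 2 R 5 and 2 R 3, but not 5 R 3.
So F validates K, T; S4 would additionally require R to be transitive. The strongest is T.

T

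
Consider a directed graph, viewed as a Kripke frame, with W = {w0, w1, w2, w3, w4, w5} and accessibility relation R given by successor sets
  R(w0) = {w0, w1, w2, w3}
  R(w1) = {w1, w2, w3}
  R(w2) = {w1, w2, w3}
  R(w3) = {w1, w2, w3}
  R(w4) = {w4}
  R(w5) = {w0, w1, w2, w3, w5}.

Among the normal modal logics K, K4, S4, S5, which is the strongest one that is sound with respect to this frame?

Transitive (axiom 4): yes — every two-step R-path is closed by a direct edge.
Reflexive (axiom T): yes — every world is R-related to itself.
Euclidean (axiom 5): no — w5 R w1 and w5 R w0, but not w1 R w0.
So F validates K, K4, S4; S5 would additionally require R to be Euclidean. The strongest is S4.

S4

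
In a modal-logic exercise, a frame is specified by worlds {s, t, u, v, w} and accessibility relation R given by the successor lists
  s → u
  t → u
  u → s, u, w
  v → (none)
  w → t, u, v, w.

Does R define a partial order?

Reflexive: no — s is not related to itself.
Transitive: no — s R u and u R w, but not s R w.
Antisymmetric: no — s R u and u R s with s ≠ u.
So R is not a partial order.

No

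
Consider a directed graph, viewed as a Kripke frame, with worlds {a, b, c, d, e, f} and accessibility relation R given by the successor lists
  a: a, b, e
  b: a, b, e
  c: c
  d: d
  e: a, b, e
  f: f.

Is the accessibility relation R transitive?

Transitive: yes — every two-step R-path is closed by a direct edge.

Yes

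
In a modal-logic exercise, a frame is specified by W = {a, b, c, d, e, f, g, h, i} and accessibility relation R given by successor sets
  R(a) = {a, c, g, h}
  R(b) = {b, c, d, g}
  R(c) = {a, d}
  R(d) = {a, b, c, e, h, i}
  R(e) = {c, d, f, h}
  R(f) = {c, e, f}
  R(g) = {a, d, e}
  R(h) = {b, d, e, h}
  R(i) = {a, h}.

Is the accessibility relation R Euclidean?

Euclidean: no — a R c and a R g, but not c R g.

No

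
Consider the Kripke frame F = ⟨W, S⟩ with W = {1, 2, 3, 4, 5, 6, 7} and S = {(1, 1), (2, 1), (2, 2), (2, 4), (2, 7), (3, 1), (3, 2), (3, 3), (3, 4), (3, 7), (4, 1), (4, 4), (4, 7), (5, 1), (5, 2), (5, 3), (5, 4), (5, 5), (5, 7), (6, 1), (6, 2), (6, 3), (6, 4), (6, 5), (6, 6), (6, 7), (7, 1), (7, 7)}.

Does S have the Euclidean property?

Euclidean: no — 2 S 1 and 2 S 4, but not 1 S 4.

No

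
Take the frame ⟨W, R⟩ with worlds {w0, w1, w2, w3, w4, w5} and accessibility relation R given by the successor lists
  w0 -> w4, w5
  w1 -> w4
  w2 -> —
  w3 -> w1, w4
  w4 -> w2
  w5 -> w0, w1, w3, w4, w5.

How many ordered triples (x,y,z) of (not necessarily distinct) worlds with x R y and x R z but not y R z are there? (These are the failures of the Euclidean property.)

22

Enumerating: (w0,w4,w4), (w0,w4,w5), (w1,w4,w4), (w3,w1,w1), (w3,w4,w1), (w3,w4,w4), (w4,w2,w2), (w5,w0,w0), (w5,w0,w1), (w5,w0,w3), (w5,w1,w0), (w5,w1,w1), … and 10 more.
Total: 22.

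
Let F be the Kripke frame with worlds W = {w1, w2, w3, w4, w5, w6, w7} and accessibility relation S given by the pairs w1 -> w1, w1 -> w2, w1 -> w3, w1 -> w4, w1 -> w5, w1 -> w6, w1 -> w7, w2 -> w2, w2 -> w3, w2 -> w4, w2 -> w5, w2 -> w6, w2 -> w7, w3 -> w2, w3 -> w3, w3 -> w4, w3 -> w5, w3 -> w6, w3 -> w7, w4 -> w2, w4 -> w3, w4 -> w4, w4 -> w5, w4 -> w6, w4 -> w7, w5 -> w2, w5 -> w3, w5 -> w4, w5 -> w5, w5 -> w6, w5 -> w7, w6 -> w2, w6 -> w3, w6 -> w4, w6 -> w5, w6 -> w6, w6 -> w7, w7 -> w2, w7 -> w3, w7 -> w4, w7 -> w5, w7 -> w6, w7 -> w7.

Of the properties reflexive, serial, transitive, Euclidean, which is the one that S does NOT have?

Euclidean

Reflexive: yes — every world is S-related to itself.
Serial: yes — every world has a successor (e.g. w1 S w1).
Transitive: yes — every two-step S-path is closed by a direct edge.
Euclidean: no — w1 S w2 and w1 S w1, but not w2 S w1.
Only Euclidean fails.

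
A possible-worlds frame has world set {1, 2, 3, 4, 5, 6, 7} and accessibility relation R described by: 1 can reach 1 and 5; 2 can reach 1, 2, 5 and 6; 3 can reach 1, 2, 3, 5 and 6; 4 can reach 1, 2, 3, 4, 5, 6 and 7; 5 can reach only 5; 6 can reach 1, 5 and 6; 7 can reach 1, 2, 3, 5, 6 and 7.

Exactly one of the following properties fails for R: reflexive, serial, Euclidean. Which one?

Euclidean

Reflexive: yes — every world is R-related to itself.
Serial: yes — every world has a successor (e.g. 1 R 1).
Euclidean: no — 2 R 1 and 2 R 6, but not 1 R 6.
Only Euclidean fails.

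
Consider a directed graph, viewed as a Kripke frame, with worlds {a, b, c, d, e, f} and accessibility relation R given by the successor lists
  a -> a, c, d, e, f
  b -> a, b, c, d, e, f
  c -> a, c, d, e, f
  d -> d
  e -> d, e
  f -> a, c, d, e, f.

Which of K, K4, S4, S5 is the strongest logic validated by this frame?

S4

Transitive (axiom 4): yes — every two-step R-path is closed by a direct edge.
Reflexive (axiom T): yes — every world is R-related to itself.
Euclidean (axiom 5): no — a R d and a R c, but not d R c.
So F validates K, K4, S4; S5 would additionally require R to be Euclidean. The strongest is S4.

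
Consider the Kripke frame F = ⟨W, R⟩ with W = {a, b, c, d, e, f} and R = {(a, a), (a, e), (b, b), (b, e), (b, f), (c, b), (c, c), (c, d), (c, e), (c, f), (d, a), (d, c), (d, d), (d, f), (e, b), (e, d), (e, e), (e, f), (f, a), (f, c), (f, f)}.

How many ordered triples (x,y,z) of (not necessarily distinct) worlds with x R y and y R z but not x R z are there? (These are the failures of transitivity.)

Enumerating: (a,e,b), (a,e,d), (a,e,f), (b,e,d), (b,f,a), (b,f,c), (c,d,a), (c,f,a), (d,a,e), (d,c,b), (d,c,e), (e,d,a), … and 7 more.
Total: 19.

19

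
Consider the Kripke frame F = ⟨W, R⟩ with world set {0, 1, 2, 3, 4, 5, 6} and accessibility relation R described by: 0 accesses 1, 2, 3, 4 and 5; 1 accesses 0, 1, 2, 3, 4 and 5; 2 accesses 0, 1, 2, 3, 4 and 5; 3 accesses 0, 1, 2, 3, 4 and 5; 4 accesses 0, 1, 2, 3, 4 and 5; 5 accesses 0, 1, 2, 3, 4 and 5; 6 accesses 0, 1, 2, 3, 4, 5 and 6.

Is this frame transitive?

Transitive: no — 0 R 1 and 1 R 0, but not 0 R 0.

No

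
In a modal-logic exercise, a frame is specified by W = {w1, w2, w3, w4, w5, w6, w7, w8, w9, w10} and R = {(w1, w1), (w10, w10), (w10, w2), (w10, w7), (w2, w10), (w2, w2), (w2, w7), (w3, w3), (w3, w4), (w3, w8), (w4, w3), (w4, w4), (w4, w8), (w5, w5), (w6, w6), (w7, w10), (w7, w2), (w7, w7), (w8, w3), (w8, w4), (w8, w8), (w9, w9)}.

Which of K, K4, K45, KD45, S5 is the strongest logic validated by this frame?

S5

Transitive (axiom 4): yes — every two-step R-path is closed by a direct edge.
Euclidean (axiom 5): yes — any two successors of a common world are R-related.
Serial (axiom D): yes — every world has a successor (e.g. w1 R w1).
Reflexive (axiom T): yes — every world is R-related to itself.
So F validates K, K4, K45, KD45, S5. The strongest is S5.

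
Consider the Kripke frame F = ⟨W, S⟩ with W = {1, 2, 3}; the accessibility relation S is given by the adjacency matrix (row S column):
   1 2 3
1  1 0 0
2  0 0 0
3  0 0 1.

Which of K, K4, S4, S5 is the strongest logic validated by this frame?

K4

Transitive (axiom 4): yes — every two-step S-path is closed by a direct edge.
Reflexive (axiom T): no — 2 is not related to itself.
Euclidean (axiom 5): yes — any two successors of a common world are S-related.
So F validates K, K4; S4 would additionally require S to be reflexive. The strongest is K4.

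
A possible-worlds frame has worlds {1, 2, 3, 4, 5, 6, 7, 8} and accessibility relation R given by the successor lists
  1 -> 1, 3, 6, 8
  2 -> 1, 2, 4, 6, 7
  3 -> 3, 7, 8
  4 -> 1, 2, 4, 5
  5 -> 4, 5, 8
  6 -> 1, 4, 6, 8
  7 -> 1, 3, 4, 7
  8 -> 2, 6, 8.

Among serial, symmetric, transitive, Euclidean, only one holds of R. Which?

serial

Serial: yes — every world has a successor (e.g. 1 R 1).
Symmetric: no — 1 R 3 but not 3 R 1.
Transitive: no — 1 R 3 and 3 R 7, but not 1 R 7.
Euclidean: no — 1 R 3 and 1 R 6, but not 3 R 6.
Only serial holds.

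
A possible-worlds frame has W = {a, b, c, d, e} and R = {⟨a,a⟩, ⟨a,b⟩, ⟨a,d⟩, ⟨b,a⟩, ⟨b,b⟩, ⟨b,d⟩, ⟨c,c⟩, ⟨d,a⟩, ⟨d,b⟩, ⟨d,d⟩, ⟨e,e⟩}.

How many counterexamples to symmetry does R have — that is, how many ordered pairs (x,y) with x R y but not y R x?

R is symmetric; there are no such tuples.

0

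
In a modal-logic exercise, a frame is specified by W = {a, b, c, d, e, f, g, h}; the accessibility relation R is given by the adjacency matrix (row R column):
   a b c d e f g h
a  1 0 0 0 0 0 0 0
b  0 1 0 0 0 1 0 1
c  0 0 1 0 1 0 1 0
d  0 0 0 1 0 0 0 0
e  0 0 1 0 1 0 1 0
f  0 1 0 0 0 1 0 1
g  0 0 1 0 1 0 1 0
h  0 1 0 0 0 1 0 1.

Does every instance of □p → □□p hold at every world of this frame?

Axiom 4 corresponds to the accessibility relation being transitive.
Transitive: yes — every two-step R-path is closed by a direct edge.

Yes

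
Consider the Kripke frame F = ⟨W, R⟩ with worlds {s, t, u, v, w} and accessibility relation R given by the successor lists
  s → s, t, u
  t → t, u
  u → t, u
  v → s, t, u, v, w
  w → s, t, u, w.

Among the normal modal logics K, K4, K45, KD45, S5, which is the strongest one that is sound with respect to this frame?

Transitive (axiom 4): yes — every two-step R-path is closed by a direct edge.
Euclidean (axiom 5): no — v R s and v R w, but not s R w.
Serial (axiom D): yes — every world has a successor (e.g. s R s).
Reflexive (axiom T): yes — every world is R-related to itself.
So F validates K, K4; K45 would additionally require R to be Euclidean. The strongest is K4.

K4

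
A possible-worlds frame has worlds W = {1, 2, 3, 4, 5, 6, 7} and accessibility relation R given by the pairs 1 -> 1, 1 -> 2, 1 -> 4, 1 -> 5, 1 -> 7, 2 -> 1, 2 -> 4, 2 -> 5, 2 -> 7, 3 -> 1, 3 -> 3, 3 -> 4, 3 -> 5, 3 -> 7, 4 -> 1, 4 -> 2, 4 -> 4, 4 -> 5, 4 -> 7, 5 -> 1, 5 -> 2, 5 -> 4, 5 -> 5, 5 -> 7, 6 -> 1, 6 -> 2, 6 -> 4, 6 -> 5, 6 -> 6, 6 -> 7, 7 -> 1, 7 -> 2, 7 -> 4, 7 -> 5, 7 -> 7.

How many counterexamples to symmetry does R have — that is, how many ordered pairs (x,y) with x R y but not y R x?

9

Enumerating: (3,1), (3,4), (3,5), (3,7), (6,1), (6,2), (6,4), (6,5), (6,7).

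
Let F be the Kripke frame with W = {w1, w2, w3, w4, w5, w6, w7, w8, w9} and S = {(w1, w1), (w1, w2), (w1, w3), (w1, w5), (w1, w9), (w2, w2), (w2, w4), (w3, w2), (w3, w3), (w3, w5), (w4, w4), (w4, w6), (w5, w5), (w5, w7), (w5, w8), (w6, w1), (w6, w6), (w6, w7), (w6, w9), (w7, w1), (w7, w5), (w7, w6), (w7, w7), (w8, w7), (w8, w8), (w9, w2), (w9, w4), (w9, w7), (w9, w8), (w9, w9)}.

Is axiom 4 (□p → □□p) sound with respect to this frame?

By correspondence theory, 4 is valid on a frame iff S is transitive.
Transitive: no — w1 S w2 and w2 S w4, but not w1 S w4.

No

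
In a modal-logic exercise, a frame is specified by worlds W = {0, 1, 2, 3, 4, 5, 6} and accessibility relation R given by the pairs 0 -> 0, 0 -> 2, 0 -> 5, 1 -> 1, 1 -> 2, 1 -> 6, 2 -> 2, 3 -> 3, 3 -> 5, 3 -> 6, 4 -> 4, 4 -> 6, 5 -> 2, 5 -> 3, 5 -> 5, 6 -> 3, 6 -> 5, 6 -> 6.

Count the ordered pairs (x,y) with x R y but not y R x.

7

Enumerating: (0,2), (0,5), (1,2), (1,6), (4,6), (5,2), (6,5).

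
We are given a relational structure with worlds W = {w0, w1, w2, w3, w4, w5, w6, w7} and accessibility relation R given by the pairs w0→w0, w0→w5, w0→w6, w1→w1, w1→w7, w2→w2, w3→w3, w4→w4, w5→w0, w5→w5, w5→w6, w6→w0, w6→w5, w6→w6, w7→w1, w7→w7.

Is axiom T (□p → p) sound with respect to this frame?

Axiom T corresponds to the accessibility relation being reflexive.
Reflexive: yes — every world is R-related to itself.

Yes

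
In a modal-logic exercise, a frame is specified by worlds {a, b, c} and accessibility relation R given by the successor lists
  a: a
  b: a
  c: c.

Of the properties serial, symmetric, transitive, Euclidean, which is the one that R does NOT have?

Serial: yes — every world has a successor (e.g. a R a).
Symmetric: no — b R a but not a R b.
Transitive: yes — every two-step R-path is closed by a direct edge.
Euclidean: yes — any two successors of a common world are R-related.
Only symmetric fails.

symmetric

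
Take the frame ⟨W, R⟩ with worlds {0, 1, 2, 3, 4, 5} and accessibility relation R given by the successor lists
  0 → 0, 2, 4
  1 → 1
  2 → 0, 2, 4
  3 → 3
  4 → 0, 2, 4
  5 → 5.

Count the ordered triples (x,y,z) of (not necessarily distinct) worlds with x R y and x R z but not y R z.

R is Euclidean; there are no such tuples.

0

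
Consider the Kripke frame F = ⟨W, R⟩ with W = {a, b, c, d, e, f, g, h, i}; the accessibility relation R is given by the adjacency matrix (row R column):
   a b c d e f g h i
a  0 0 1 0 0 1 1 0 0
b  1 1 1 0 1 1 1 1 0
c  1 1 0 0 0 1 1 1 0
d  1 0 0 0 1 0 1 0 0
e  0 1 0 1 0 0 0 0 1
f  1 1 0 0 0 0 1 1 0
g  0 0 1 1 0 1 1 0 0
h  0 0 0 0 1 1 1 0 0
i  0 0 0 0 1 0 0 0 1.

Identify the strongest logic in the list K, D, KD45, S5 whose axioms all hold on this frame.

Serial (axiom D): yes — every world has a successor (e.g. a R c).
Euclidean (axiom 5): no — a R f and a R c, but not f R c.
Transitive (axiom 4): no — a R c and c R b, but not a R b.
Reflexive (axiom T): no — a is not related to itself.
So F validates K, D; KD45 would additionally require R to be Euclidean and transitive. The strongest is D.

D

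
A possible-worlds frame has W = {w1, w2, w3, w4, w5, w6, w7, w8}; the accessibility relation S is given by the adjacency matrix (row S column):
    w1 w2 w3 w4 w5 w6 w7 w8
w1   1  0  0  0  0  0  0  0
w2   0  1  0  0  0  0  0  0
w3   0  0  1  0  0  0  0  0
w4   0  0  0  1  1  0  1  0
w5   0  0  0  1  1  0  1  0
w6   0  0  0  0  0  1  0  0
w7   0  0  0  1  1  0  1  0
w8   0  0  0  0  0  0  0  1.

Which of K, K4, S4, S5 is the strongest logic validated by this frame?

S5

Transitive (axiom 4): yes — every two-step S-path is closed by a direct edge.
Reflexive (axiom T): yes — every world is S-related to itself.
Euclidean (axiom 5): yes — any two successors of a common world are S-related.
So F validates K, K4, S4, S5. The strongest is S5.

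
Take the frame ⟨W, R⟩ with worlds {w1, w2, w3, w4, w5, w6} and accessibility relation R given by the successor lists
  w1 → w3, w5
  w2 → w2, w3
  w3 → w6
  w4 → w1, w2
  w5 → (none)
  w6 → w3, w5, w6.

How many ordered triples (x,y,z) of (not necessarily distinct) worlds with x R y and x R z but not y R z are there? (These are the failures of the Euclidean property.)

Enumerating: (w1,w3,w3), (w1,w3,w5), (w1,w5,w3), (w1,w5,w5), (w2,w3,w2), (w2,w3,w3), (w4,w1,w1), (w4,w1,w2), (w4,w2,w1), (w6,w3,w3), (w6,w3,w5), (w6,w5,w3), (w6,w5,w5), (w6,w5,w6).

14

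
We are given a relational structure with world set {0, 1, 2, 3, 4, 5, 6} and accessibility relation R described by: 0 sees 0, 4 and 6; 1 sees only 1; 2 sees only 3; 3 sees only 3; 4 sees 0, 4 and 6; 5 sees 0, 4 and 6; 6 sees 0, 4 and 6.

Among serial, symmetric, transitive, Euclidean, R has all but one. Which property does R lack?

Serial: yes — every world has a successor (e.g. 0 R 0).
Symmetric: no — 2 R 3 but not 3 R 2.
Transitive: yes — every two-step R-path is closed by a direct edge.
Euclidean: yes — any two successors of a common world are R-related.
Only symmetric fails.

symmetric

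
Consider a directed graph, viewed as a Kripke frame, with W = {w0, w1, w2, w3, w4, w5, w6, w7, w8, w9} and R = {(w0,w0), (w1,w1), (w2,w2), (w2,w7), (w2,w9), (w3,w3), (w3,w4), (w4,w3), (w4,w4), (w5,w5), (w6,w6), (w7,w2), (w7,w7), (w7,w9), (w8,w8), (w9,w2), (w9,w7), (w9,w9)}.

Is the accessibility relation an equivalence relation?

Reflexive: yes — every world is R-related to itself.
Symmetric: yes — every pair in R has its reverse in R.
Transitive: yes — every two-step R-path is closed by a direct edge.
So R is an equivalence relation.

Yes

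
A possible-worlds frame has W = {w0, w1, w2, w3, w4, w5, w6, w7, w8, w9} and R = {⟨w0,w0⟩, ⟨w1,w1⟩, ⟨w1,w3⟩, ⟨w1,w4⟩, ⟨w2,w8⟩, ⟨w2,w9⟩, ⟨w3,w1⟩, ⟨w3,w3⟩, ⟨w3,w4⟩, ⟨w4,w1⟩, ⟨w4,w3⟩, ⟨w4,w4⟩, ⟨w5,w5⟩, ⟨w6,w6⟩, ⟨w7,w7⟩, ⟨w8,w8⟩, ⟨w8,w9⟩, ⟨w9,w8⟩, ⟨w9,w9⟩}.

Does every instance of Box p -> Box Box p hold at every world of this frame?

By correspondence theory, 4 is valid on a frame iff R is transitive.
Transitive: yes — every two-step R-path is closed by a direct edge.

Yes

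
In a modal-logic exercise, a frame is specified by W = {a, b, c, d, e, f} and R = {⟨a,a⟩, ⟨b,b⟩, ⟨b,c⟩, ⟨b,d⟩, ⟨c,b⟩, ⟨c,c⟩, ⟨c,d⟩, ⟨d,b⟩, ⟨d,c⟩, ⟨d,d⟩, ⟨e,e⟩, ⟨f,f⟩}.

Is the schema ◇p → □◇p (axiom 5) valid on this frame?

Yes

By correspondence theory, 5 is valid on a frame iff R is Euclidean.
Euclidean: yes — any two successors of a common world are R-related.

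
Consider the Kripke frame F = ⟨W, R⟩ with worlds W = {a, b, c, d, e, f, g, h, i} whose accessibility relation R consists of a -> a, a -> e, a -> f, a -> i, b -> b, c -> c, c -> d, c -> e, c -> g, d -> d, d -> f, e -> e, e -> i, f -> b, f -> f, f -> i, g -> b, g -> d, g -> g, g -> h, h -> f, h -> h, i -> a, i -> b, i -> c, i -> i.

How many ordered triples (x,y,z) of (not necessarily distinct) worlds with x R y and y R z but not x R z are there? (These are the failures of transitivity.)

Enumerating: (a,f,b), (a,i,b), (a,i,c), (c,d,f), (c,e,i), (c,g,b), (c,g,h), (d,f,b), (d,f,i), (e,i,a), (e,i,b), (e,i,c), … and 11 more.
Total: 23.

23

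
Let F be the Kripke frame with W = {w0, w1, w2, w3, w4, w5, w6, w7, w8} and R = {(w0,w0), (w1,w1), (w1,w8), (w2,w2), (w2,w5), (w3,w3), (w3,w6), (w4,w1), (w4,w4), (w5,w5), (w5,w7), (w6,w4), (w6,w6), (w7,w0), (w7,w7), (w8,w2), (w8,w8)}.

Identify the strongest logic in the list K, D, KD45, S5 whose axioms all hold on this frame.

D

Serial (axiom D): yes — every world has a successor (e.g. w0 R w0).
Euclidean (axiom 5): no — w1 R w8 and w1 R w1, but not w8 R w1.
Transitive (axiom 4): no — w1 R w8 and w8 R w2, but not w1 R w2.
Reflexive (axiom T): yes — every world is R-related to itself.
So F validates K, D; KD45 would additionally require R to be Euclidean and transitive. The strongest is D.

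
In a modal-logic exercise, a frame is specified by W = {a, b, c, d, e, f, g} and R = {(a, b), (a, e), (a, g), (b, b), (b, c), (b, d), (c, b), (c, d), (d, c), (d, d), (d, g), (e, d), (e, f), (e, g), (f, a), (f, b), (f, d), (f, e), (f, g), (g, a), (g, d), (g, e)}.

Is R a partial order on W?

Reflexive: no — a is not related to itself.
Transitive: no — a R b and b R c, but not a R c.
Antisymmetric: no — a R g and g R a with a ≠ g.
So R is not a partial order.

No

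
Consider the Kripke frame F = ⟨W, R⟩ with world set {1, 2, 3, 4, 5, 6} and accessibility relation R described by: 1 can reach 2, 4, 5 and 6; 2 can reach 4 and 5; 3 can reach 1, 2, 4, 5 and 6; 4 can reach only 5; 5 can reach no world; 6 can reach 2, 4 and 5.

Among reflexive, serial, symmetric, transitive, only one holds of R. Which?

transitive

Reflexive: no — 1 is not related to itself.
Serial: no — 5 has no R-successor.
Symmetric: no — 1 R 2 but not 2 R 1.
Transitive: yes — every two-step R-path is closed by a direct edge.
Only transitive holds.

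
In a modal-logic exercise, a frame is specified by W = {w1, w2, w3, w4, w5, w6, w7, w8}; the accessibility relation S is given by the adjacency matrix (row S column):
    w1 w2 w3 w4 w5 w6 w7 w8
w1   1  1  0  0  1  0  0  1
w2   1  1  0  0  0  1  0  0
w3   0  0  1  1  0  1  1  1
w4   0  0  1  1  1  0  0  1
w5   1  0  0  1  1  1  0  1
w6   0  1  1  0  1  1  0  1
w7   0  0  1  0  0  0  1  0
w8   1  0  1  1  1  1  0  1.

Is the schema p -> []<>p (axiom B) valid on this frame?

Axiom B corresponds to the accessibility relation being symmetric.
Symmetric: yes — every pair in S has its reverse in S.

Yes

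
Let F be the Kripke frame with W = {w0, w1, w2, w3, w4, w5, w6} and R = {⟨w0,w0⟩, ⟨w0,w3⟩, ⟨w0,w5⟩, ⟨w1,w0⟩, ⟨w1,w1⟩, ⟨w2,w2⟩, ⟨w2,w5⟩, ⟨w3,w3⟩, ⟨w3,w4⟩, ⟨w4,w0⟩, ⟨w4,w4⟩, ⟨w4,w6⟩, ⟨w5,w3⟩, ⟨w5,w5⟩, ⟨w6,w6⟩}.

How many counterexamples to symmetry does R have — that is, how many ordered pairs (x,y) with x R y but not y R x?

8

Enumerating: (w0,w3), (w0,w5), (w1,w0), (w2,w5), (w3,w4), (w4,w0), (w4,w6), (w5,w3).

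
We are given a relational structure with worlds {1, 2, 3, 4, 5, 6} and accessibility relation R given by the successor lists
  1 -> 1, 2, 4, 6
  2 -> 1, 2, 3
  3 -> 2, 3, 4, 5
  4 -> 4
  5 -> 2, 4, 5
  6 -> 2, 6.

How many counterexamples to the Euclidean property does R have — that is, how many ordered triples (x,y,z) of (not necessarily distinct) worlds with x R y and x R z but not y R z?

Enumerating: (1,2,4), (1,2,6), (1,4,1), (1,4,2), (1,4,6), (1,6,1), (1,6,4), (2,1,3), (2,3,1), (3,2,4), (3,2,5), (3,4,2), … and 8 more.
Total: 20.

20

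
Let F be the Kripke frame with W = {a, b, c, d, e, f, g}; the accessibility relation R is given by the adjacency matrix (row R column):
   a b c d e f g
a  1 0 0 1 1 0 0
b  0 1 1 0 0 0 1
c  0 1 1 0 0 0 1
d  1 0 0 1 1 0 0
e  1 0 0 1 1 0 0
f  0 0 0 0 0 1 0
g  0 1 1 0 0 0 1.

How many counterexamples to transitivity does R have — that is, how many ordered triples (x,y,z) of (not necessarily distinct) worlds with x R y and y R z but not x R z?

0

R is transitive; there are no such tuples.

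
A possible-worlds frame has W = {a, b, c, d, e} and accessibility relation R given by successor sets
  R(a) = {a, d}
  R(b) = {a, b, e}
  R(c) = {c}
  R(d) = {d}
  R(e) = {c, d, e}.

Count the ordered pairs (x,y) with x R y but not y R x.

Enumerating: (a,d), (b,a), (b,e), (e,c), (e,d).

5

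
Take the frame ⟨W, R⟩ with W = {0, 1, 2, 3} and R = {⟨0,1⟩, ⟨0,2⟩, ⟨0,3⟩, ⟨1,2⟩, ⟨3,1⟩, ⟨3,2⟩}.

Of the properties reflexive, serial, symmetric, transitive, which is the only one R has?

transitive

Reflexive: no — 0 is not related to itself.
Serial: no — 2 has no R-successor.
Symmetric: no — 0 R 1 but not 1 R 0.
Transitive: yes — every two-step R-path is closed by a direct edge.
Only transitive holds.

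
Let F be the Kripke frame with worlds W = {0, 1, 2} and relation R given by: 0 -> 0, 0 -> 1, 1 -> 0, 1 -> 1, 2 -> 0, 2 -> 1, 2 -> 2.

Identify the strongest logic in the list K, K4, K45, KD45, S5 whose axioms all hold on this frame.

Transitive (axiom 4): yes — every two-step R-path is closed by a direct edge.
Euclidean (axiom 5): no — 2 R 0 and 2 R 2, but not 0 R 2.
Serial (axiom D): yes — every world has a successor (e.g. 0 R 0).
Reflexive (axiom T): yes — every world is R-related to itself.
So F validates K, K4; K45 would additionally require R to be Euclidean. The strongest is K4.

K4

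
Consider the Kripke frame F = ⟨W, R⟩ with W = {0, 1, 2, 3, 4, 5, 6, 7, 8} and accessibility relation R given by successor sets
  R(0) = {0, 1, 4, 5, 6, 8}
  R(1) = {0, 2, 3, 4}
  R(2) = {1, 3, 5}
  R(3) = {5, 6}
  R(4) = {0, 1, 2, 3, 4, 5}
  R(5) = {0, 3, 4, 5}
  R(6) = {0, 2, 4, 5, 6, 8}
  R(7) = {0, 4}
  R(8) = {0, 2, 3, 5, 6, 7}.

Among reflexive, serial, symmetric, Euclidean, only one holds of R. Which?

serial

Reflexive: no — 1 is not related to itself.
Serial: yes — every world has a successor (e.g. 0 R 0).
Symmetric: no — 1 R 3 but not 3 R 1.
Euclidean: no — 0 R 1 and 0 R 5, but not 1 R 5.
Only serial holds.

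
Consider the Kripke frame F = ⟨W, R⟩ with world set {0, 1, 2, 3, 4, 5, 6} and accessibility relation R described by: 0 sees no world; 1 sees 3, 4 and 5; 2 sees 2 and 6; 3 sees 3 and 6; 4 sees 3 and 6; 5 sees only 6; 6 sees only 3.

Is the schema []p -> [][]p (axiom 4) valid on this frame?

Axiom 4 corresponds to the accessibility relation being transitive.
Transitive: no — 1 R 3 and 3 R 6, but not 1 R 6.

No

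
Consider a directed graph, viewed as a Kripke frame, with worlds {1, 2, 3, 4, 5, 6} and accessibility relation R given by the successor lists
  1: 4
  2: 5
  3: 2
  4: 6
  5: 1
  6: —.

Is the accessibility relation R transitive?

No

Transitive: no — 1 R 4 and 4 R 6, but not 1 R 6.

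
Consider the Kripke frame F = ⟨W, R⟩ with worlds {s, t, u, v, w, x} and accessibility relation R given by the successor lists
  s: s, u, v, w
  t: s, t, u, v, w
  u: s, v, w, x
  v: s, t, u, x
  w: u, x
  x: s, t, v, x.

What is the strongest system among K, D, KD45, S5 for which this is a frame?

Serial (axiom D): yes — every world has a successor (e.g. s R s).
Euclidean (axiom 5): no — s R v and s R w, but not v R w.
Transitive (axiom 4): no — s R u and u R x, but not s R x.
Reflexive (axiom T): no — u is not related to itself.
So F validates K, D; KD45 would additionally require R to be Euclidean and transitive. The strongest is D.

D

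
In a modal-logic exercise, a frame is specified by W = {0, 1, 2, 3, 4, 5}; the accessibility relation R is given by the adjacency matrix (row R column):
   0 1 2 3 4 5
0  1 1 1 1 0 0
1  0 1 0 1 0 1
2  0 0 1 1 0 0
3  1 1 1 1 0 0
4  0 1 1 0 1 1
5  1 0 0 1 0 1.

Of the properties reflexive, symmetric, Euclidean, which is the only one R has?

reflexive

Reflexive: yes — every world is R-related to itself.
Symmetric: no — 0 R 1 but not 1 R 0.
Euclidean: no — 0 R 1 and 0 R 2, but not 1 R 2.
Only reflexive holds.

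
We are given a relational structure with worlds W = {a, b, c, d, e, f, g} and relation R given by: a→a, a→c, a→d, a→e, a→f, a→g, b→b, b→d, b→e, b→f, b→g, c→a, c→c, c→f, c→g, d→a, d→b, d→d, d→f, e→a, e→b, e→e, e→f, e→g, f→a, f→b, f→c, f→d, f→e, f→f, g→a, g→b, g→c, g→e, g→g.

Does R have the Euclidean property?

Euclidean: no — a R c and a R d, but not c R d.

No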